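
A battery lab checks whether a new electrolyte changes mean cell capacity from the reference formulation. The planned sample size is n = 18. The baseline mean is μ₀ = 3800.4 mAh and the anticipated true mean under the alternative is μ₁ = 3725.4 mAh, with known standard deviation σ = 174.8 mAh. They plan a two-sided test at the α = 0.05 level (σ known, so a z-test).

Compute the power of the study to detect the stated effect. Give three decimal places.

Power ≈ 0.445

Standardized effect: d = |μ₁ − μ₀| / σ = |3725.4 − 3800.4| / 174.8 = 0.4291
Noncentrality parameter: δ = d·√n = 0.4291 × √18 = 1.8204
Critical value for a two-sided test at α = 0.05: z_{α/2} = 1.960.
Power = Φ(δ − 1.960) + Φ(−δ − 1.960) = Φ(-0.140) + Φ(-3.780) = 0.4445 + 0.0001 = 0.4446.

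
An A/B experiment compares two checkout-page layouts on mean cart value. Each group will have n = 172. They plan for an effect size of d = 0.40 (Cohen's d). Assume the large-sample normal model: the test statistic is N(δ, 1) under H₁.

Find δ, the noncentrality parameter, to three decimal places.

The noncentrality parameter scales effect size by the design's sample-size factor: δ = d·√(n/2) = 0.40 × √(172/2) = 3.7094

δ ≈ 3.709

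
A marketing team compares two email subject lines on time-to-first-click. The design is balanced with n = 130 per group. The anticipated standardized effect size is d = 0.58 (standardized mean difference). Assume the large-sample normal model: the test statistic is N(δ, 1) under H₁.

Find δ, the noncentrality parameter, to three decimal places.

δ = d·√(n/2) = 0.58 × √(130/2) = 4.6761

δ ≈ 4.676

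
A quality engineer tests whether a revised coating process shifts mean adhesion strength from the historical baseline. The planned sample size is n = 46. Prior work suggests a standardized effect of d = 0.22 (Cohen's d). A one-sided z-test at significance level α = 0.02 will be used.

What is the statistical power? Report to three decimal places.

Power ≈ 0.287

Noncentrality parameter: δ = d·√n = 0.22 × √46 = 1.4921
Critical value for a one-sided test at α = 0.02: z_α = 2.054.
Power = P(Z > 2.054 − δ) = Φ(-0.562) = 0.2872.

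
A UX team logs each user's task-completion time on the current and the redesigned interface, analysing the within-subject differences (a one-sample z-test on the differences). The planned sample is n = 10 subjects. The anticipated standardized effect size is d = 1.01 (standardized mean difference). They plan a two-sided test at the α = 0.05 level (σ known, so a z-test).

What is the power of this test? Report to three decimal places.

Power ≈ 0.891

Noncentrality parameter: δ = d·√n = 1.01 × √10 = 3.1939
Two-sided α = 0.05 → critical value z_{0.025} = 1.960.
Power = Φ(δ − 1.960) + Φ(−δ − 1.960) = Φ(1.234) + Φ(-5.154) = 0.8914 + 0.0000 = 0.8914.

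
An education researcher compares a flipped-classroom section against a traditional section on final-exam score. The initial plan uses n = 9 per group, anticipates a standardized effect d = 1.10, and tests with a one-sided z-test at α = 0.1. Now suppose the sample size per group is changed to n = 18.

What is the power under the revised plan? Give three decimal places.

Power ≈ 0.978

With n = 18 per group: δ = d·√(n/2) = 1.10 × √(18/2) = 3.3000. Critical value z_{0.1} = 1.282.
Revised power = Φ(δ − 1.282) = Φ(2.018) = 0.9782.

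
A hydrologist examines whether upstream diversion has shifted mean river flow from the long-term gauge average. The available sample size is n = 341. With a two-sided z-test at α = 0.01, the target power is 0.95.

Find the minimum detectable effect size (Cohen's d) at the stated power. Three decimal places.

Required noncentrality: δ = z_{0.005} + z_{0.05} = 2.576 + 1.645 = 4.221.
(The second rejection-region term Φ(−δ − z_{α/2}) is negligible and dropped.)
δ = d·√n ⇒ d = δ/√n = 4.221/√341 = 0.2286.

d ≈ 0.229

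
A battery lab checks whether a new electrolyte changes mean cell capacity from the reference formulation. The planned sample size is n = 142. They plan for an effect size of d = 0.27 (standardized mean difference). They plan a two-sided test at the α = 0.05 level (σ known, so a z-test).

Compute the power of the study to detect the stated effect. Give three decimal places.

Noncentrality parameter: δ = d·√n = 0.27 × √142 = 3.2174
Critical value for a two-sided test at α = 0.05: z_{α/2} = 1.960.
Power = Φ(δ − 1.960) + Φ(−δ − 1.960) = Φ(1.257) + Φ(-5.177) = 0.8957 + 0.0000 = 0.8957.

Power ≈ 0.896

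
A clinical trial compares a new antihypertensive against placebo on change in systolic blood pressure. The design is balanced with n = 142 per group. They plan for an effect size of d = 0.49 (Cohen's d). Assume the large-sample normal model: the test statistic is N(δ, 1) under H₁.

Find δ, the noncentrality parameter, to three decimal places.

δ ≈ 4.129

The noncentrality parameter scales effect size by the design's sample-size factor: δ = d·√(n/2) = 0.49 × √(142/2) = 4.1288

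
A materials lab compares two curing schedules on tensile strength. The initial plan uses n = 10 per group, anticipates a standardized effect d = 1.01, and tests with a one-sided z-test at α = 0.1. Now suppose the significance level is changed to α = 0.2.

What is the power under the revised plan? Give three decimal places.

δ = d·√(n/2) = 1.01 × √(10/2) = 2.2584 (unchanged). New critical value: z_{0.2} = 0.842.
Revised power = Φ(δ − 0.842) = Φ(1.417) = 0.9217.

Power ≈ 0.922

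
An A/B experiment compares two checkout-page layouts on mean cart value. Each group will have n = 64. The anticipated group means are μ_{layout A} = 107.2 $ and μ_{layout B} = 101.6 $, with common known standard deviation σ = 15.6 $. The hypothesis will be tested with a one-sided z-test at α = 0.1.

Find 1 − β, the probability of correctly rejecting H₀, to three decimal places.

Standardized effect: d = |μ_{layout A} − μ_{layout B}| / σ = |107.2 − 101.6| / 15.6 = 0.3590
Noncentrality parameter: δ = d·√(n/2) = 0.3590 × √(64/2) = 2.0307
One-sided α = 0.1 → critical value z_{0.1} = 1.282.
Power = Φ(δ − 1.282) = Φ(0.749) = 0.7731.

Power ≈ 0.773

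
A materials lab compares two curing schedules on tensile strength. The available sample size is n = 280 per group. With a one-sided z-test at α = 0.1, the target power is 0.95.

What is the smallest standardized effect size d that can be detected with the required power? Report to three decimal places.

d ≈ 0.247

Need Φ(δ − 1.282) = 0.95, so δ = 1.282 + 1.645 = 2.926.
δ = d·√(n/2) ⇒ d = δ/√(n/2) = 2.926/√(280/2) = 0.2473.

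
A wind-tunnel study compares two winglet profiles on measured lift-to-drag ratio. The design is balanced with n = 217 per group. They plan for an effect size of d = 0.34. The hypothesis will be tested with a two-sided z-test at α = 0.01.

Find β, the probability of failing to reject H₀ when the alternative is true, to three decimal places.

β ≈ 0.167

Noncentrality parameter: δ = d·√(n/2) = 0.34 × √(217/2) = 3.5416
Critical value for a two-sided test at α = 0.01: z_{α/2} = 2.576.
Power = Φ(δ − 2.576) + Φ(−δ − 2.576) = Φ(0.966) + Φ(-6.117) = 0.8329 + 0.0000 = 0.8329.
Type II error: β = 1 − power = 1 − 0.8329 = 0.1671.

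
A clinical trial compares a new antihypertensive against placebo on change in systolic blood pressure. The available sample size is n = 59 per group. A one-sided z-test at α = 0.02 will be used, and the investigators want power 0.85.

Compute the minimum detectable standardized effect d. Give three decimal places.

Required noncentrality: δ = z_{0.02} + z_{0.15} = 2.054 + 1.036 = 3.090.
δ = d·√(n/2) ⇒ d = δ/√(n/2) = 3.090/√(59/2) = 0.5689.

d ≈ 0.569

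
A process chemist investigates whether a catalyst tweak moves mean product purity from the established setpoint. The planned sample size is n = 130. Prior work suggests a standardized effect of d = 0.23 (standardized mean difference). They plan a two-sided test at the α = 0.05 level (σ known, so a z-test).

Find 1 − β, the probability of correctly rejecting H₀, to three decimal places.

Power ≈ 0.746

Noncentrality parameter: δ = d·√n = 0.23 × √130 = 2.6224
Two-sided α = 0.05 → critical value z_{0.025} = 1.960.
Power = Φ(δ − 1.960) + Φ(−δ − 1.960) = Φ(0.662) + Φ(-4.582) = 0.7462 + 0.0000 = 0.7462.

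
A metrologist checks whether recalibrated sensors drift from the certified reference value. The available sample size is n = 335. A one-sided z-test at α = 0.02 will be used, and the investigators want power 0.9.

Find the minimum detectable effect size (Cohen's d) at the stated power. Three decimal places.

Need Φ(δ − 2.054) = 0.9, so δ = 2.054 + 1.282 = 3.335.
δ = d·√n ⇒ d = δ/√n = 3.335/√335 = 0.1822.

d ≈ 0.182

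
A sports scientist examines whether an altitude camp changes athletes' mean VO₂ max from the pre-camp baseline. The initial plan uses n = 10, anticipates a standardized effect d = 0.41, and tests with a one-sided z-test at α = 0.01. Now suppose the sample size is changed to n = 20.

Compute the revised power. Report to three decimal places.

Power ≈ 0.311

With n = 20: δ = d·√n = 0.41 × √20 = 1.8336. Critical value z_{0.01} = 2.326.
Revised power = P(Z > 2.326 − δ) = Φ(-0.493) = 0.3111.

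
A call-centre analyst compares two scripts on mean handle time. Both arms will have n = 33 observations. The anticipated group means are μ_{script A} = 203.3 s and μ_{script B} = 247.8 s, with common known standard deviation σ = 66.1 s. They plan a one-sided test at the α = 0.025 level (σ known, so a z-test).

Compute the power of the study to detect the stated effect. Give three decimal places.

Standardized effect: d = |μ_{script A} − μ_{script B}| / σ = |203.3 − 247.8| / 66.1 = 0.6732
Noncentrality parameter: δ = d·√(n/2) = 0.6732 × √(33/2) = 2.7346
One-sided α = 0.025 → critical value z_{0.025} = 1.960.
Power = P(Z > 1.960 − δ) = Φ(0.775) = 0.7807.

Power ≈ 0.781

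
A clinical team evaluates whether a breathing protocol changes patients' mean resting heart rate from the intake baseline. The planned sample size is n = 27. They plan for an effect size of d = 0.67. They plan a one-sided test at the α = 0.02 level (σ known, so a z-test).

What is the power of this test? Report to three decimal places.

Noncentrality parameter: δ = d·√n = 0.67 × √27 = 3.4814
Critical value for a one-sided test at α = 0.02: z_α = 2.054.
Power = Φ(δ − 2.054) = Φ(1.428) = 0.9233.

Power ≈ 0.923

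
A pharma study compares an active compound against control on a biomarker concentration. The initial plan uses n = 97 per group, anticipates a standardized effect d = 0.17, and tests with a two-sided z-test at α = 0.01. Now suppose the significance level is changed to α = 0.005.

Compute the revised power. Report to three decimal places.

Power ≈ 0.052

δ = d·√(n/2) = 0.17 × √(97/2) = 1.1839 (unchanged). New critical value: z_{0.0025} = 2.807.
Revised power = Φ(δ − 2.807) + Φ(−δ − 2.807) = Φ(-1.623) + Φ(-3.991) = 0.0523 + 0.0000 = 0.0523.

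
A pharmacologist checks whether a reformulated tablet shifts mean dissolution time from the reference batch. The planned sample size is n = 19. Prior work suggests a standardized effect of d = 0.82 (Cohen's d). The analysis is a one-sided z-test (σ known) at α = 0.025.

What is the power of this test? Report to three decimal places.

Noncentrality parameter: δ = d·√n = 0.82 × √19 = 3.5743
One-sided α = 0.025 → critical value z_{0.025} = 1.960.
Power = P(Z > 1.960 − δ) = Φ(1.614) = 0.9468.

Power ≈ 0.947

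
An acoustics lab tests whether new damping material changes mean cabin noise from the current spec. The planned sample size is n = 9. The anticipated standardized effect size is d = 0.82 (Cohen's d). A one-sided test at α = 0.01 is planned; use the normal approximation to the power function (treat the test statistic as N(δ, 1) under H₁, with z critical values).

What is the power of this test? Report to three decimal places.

Noncentrality parameter: δ = d·√n = 0.82 × √9 = 2.4600
One-sided α = 0.01 → critical value z_{0.01} = 2.326.
Power = P(Z > 2.326 − δ) = Φ(0.134) = 0.5532.

Power ≈ 0.553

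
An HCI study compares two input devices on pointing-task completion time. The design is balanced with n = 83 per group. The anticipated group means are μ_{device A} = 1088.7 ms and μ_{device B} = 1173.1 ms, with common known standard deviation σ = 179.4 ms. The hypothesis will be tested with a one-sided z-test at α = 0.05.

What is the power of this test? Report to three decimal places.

Power ≈ 0.917

Standardized effect: d = |μ_{device A} − μ_{device B}| / σ = |1088.7 − 1173.1| / 179.4 = 0.4705
Noncentrality parameter: δ = d·√(n/2) = 0.4705 × √(83/2) = 3.0307
Critical value for a one-sided test at α = 0.05: z_α = 1.645.
Power = P(Z > 1.645 − δ) = Φ(1.386) = 0.9171.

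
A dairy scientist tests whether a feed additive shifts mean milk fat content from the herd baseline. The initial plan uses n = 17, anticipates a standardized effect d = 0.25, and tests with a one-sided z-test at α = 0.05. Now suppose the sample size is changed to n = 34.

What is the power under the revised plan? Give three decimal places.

Power ≈ 0.426

With n = 34: δ = d·√n = 0.25 × √34 = 1.4577. Critical value z_{0.05} = 1.645.
Revised power = Φ(δ − 1.645) = Φ(-0.187) = 0.4258.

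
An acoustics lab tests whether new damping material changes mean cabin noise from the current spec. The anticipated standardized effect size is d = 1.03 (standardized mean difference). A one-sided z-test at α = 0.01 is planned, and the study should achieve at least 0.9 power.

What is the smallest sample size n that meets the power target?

For power 0.9 need Φ(δ − z_{0.01}) = 0.9, so δ = z_{0.01} + z_{0.10} = 2.326 + 1.282 = 3.608.
δ = d·√n ⇒ n = (δ/d)² = (3.608 / 1.03)² = 12.27.
Round up to the next whole unit.

n = 13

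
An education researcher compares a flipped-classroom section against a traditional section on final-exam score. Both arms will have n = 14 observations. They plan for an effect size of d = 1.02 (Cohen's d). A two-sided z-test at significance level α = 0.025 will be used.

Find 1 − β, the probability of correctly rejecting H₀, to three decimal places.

Power ≈ 0.676

Noncentrality parameter: δ = d·√(n/2) = 1.02 × √(14/2) = 2.6987
Critical value for a two-sided test at α = 0.025: z_{α/2} = 2.241.
Power = Φ(δ − 2.241) + Φ(−δ − 2.241) = Φ(0.457) + Φ(-4.940) = 0.6763 + 0.0000 = 0.6763.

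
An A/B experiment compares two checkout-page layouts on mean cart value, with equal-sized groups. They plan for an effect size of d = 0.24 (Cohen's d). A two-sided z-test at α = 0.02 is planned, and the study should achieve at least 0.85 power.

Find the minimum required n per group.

For power 0.85 need Φ(δ − z_{0.01}) = 0.85, so δ = z_{0.01} + z_{0.15} = 2.326 + 1.036 = 3.363.
(The Φ(−δ − z_{α/2}) term is vanishingly small for δ > 0 and is dropped in the standard sample-size formula.)
δ = d·√(n/2) ⇒ n = 2(δ/d)² = 2 × (3.363 / 0.24)² = 392.65.
Round up to the next whole unit.

n = 393 per group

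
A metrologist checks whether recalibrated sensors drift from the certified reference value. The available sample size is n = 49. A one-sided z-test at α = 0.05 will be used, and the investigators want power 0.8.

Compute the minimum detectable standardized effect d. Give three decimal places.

d ≈ 0.355

Required noncentrality: δ = z_{0.05} + z_{0.20} = 1.645 + 0.842 = 2.486.
δ = d·√n ⇒ d = δ/√n = 2.486/√49 = 0.3552.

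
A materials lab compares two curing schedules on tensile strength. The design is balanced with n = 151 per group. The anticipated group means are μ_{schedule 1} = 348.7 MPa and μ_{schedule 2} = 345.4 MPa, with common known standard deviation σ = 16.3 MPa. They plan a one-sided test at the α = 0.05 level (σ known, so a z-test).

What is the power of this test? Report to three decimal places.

Standardized effect: d = |μ_{schedule 1} − μ_{schedule 2}| / σ = |348.7 − 345.4| / 16.3 = 0.2025
Noncentrality parameter: δ = d·√(n/2) = 0.2025 × √(151/2) = 1.7591
Critical value for a one-sided test at α = 0.05: z_α = 1.645.
Power = Φ(δ − 1.645) = Φ(0.114) = 0.5455.

Power ≈ 0.545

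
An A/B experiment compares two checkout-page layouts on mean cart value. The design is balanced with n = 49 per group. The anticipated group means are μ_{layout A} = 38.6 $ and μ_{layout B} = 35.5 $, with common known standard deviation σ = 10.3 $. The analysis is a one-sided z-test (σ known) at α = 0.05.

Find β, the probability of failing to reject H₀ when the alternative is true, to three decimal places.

β ≈ 0.562

Standardized effect: d = |μ_{layout A} − μ_{layout B}| / σ = |38.6 − 35.5| / 10.3 = 0.3010
Noncentrality parameter: δ = d·√(n/2) = 0.3010 × √(49/2) = 1.4897
One-sided α = 0.05 → critical value z_{0.05} = 1.645.
Power = P(Z > 1.645 − δ) = Φ(-0.155) = 0.4384.
Type II error: β = 1 − power = 1 − 0.4384 = 0.5616.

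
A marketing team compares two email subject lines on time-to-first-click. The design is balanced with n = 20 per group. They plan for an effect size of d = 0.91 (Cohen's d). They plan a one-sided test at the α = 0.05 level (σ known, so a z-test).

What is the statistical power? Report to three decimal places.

Power ≈ 0.891

Noncentrality parameter: δ = d·√(n/2) = 0.91 × √(20/2) = 2.8777
Critical value for a one-sided test at α = 0.05: z_α = 1.645.
Power = P(Z > 1.645 − δ) = Φ(1.233) = 0.8912.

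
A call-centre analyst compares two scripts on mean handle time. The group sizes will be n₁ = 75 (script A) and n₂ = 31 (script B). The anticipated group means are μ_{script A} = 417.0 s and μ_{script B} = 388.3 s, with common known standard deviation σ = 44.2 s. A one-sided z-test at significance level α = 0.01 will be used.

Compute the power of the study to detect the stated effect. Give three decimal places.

Power ≈ 0.763

Standardized effect: d = |μ_{script A} − μ_{script B}| / σ = |417.0 − 388.3| / 44.2 = 0.6493
Noncentrality parameter: δ = d / √(1/n₁ + 1/n₂) = 0.6493 / √(1/75 + 1/31) = 3.0410
Critical value for a one-sided test at α = 0.01: z_α = 2.326.
Power = P(Z > 2.326 − δ) = Φ(0.715) = 0.7626.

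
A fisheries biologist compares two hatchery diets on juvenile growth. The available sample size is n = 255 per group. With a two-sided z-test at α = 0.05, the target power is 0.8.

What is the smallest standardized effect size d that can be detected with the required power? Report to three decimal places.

Required noncentrality: δ = z_{0.025} + z_{0.20} = 1.960 + 0.842 = 2.802.
(The second rejection-region term Φ(−δ − z_{α/2}) is negligible and dropped.)
δ = d·√(n/2) ⇒ d = δ/√(n/2) = 2.802/√(255/2) = 0.2481.

d ≈ 0.248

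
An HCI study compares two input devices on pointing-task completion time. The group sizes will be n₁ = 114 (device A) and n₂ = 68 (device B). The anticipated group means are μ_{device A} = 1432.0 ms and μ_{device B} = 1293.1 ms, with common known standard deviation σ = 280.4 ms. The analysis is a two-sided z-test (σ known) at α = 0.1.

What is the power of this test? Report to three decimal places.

Standardized effect: d = |μ_{device A} − μ_{device B}| / σ = |1432.0 − 1293.1| / 280.4 = 0.4954
Noncentrality parameter: δ = d / √(1/n₁ + 1/n₂) = 0.4954 / √(1/114 + 1/68) = 3.2329
Critical value for a two-sided test at α = 0.1: z_{α/2} = 1.645.
Power = Φ(δ − 1.645) + Φ(−δ − 1.645) = Φ(1.588) + Φ(-4.878) = 0.9439 + 0.0000 = 0.9439.

Power ≈ 0.944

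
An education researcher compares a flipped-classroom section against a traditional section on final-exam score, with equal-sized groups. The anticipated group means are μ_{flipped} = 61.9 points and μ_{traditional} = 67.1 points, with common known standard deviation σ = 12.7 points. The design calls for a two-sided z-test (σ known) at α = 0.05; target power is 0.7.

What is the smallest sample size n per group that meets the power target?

n = 74 per group

Standardized effect: d = |μ_{flipped} − μ_{traditional}| / σ = |61.9 − 67.1| / 12.7 = 0.4094
Set Φ(δ − 1.960) = 0.7; then δ − 1.960 = Φ⁻¹(0.7) = 0.524, giving δ = 2.484.
(The Φ(−δ − z_{α/2}) term is vanishingly small for δ > 0 and is dropped in the standard sample-size formula.)
δ = d·√(n/2) ⇒ n = 2(δ/d)² = 2 × (2.484 / 0.4094)² = 73.63.
Round up to the next whole unit.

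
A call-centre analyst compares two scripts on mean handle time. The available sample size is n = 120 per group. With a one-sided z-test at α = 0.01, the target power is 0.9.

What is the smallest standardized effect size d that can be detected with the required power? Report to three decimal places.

d ≈ 0.466

Need Φ(δ − 2.326) = 0.9, so δ = 2.326 + 1.282 = 3.608.
δ = d·√(n/2) ⇒ d = δ/√(n/2) = 3.608/√(120/2) = 0.4658.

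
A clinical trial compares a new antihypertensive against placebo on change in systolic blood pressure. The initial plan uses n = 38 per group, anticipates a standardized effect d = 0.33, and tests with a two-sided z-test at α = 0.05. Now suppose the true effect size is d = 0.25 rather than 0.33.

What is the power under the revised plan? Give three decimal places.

With d = 0.25: δ = d·√(n/2) = 0.25 × √(38/2) = 1.0897. Critical value z_{0.025} = 1.960.
Revised power = Φ(δ − 1.960) + Φ(−δ − 1.960) = Φ(-0.870) + Φ(-3.050) = 0.1921 + 0.0011 = 0.1932.

Power ≈ 0.193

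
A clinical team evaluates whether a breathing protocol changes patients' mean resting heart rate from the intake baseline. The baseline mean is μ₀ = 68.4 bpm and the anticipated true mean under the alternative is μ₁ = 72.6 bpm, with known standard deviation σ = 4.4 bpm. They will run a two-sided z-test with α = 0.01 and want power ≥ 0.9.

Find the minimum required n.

n = 17

Standardized effect: d = |μ₁ − μ₀| / σ = |72.6 − 68.4| / 4.4 = 0.9545
For power 0.9 need Φ(δ − z_{0.005}) = 0.9, so δ = z_{0.005} + z_{0.10} = 2.576 + 1.282 = 3.857.
(Ignoring the negligible lower-tail rejection probability gives the usual closed-form inversion.)
δ = d·√n ⇒ n = (δ/d)² = (3.857 / 0.9545)² = 16.33.
Rounding up, n = 17.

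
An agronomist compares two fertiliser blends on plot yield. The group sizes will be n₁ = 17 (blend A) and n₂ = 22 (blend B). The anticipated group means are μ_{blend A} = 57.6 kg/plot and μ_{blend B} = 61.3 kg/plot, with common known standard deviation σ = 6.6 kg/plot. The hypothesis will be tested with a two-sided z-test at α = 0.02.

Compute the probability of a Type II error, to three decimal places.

β ≈ 0.722

Standardized effect: d = |μ_{blend A} − μ_{blend B}| / σ = |57.6 − 61.3| / 6.6 = 0.5606
Noncentrality parameter: δ = d / √(1/n₁ + 1/n₂) = 0.5606 / √(1/17 + 1/22) = 1.7360
Two-sided α = 0.02 → critical value z_{0.01} = 2.326.
Power = Φ(δ − 2.326) + Φ(−δ − 2.326) = Φ(-0.590) + Φ(-4.062) = 0.2775 + 0.0000 = 0.2775.
Type II error: β = 1 − power = 1 − 0.2775 = 0.7225.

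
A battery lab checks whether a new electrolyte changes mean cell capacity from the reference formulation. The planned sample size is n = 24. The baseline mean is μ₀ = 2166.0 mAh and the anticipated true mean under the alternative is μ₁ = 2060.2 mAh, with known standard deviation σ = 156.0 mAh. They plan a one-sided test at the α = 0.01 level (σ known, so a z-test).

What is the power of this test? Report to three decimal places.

Standardized effect: d = |μ₁ − μ₀| / σ = |2060.2 − 2166.0| / 156.0 = 0.6782
Noncentrality parameter: λ = d·√n = 0.6782 × √24 = 3.3225
Critical value for a one-sided test at α = 0.01: z_α = 2.326.
Power = Φ(λ − 2.326) = Φ(0.996) = 0.8404.

Power ≈ 0.840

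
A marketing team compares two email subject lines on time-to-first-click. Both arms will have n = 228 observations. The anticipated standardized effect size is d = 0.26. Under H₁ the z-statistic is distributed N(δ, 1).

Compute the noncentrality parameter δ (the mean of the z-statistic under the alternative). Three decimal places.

δ ≈ 2.776

δ = d·√(n/2) = 0.26 × √(228/2) = 2.7760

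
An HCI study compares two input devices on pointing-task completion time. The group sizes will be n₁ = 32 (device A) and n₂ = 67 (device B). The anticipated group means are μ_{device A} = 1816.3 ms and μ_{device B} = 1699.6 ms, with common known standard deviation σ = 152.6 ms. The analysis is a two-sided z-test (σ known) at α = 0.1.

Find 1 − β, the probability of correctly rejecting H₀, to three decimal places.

Standardized effect: d = |μ_{device A} − μ_{device B}| / σ = |1816.3 − 1699.6| / 152.6 = 0.7647
Noncentrality parameter: δ = d / √(1/n₁ + 1/n₂) = 0.7647 / √(1/32 + 1/67) = 3.5589
Critical value for a two-sided test at α = 0.1: z_{α/2} = 1.645.
Power = Φ(δ − 1.645) + Φ(−δ − 1.645) = Φ(1.914) + Φ(-5.204) = 0.9722 + 0.0000 = 0.9722.

Power ≈ 0.972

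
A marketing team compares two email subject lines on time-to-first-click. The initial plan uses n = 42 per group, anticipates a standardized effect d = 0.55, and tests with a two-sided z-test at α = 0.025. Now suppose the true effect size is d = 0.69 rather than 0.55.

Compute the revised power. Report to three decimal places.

Power ≈ 0.821

With d = 0.69: δ = d·√(n/2) = 0.69 × √(42/2) = 3.1620. Critical value z_{0.0125} = 2.241.
Revised power = Φ(δ − 2.241) + Φ(−δ − 2.241) = Φ(0.921) + Φ(-5.403) = 0.8214 + 0.0000 = 0.8214.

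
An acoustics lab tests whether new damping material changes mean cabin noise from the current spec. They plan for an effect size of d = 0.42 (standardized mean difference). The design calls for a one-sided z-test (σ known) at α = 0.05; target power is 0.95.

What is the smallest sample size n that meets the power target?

For power 0.95 need Φ(δ − z_{0.05}) = 0.95, so δ = z_{0.05} + z_{0.05} = 1.645 + 1.645 = 3.290.
δ = d·√n ⇒ n = (δ/d)² = (3.290 / 0.42)² = 61.35.
Round up to the next whole unit.

n = 62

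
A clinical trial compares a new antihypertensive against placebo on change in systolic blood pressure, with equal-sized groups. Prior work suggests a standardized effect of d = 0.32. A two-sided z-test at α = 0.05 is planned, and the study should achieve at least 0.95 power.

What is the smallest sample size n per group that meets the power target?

n = 254 per group

Set Φ(δ − 1.960) = 0.95; then δ − 1.960 = Φ⁻¹(0.95) = 1.645, giving δ = 3.605.
(Ignoring the negligible lower-tail rejection probability gives the usual closed-form inversion.)
δ = d·√(n/2) ⇒ n = 2(δ/d)² = 2 × (3.605 / 0.32)² = 253.80.
Round up to the next whole unit.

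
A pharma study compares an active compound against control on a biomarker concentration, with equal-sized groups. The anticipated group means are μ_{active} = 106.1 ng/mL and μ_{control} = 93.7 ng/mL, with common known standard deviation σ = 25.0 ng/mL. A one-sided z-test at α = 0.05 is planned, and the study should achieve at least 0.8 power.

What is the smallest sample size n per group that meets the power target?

Standardized effect: d = |μ_{active} − μ_{control}| / σ = |106.1 − 93.7| / 25.0 = 0.4960
Set Φ(δ − 1.645) = 0.8; then δ − 1.645 = Φ⁻¹(0.8) = 0.842, giving δ = 2.486.
δ = d·√(n/2) ⇒ n = 2(δ/d)² = 2 × (2.486 / 0.4960)² = 50.26.
Rounding up, n = 51 per group.

n = 51 per group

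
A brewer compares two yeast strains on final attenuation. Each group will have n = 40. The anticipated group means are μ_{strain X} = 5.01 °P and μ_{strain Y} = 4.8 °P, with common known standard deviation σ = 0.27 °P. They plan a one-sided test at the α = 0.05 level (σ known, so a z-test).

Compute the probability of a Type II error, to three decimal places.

β ≈ 0.033

Standardized effect: d = |μ_{strain X} − μ_{strain Y}| / σ = |5.01 − 4.8| / 0.27 = 0.7778
Noncentrality parameter: δ = d·√(n/2) = 0.7778 × √(40/2) = 3.4783
One-sided α = 0.05 → critical value z_{0.05} = 1.645.
Power = Φ(δ − 1.645) = Φ(1.833) = 0.9666.
Type II error: β = 1 − power = 1 − 0.9666 = 0.0334.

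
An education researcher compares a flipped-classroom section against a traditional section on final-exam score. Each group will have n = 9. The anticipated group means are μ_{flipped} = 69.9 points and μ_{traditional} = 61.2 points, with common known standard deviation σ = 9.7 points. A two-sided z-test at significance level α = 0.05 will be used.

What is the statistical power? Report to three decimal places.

Standardized effect: d = |μ_{flipped} − μ_{traditional}| / σ = |69.9 − 61.2| / 9.7 = 0.8969
Noncentrality parameter: δ = d·√(n/2) = 0.8969 × √(9/2) = 1.9026
Critical value for a two-sided test at α = 0.05: z_{α/2} = 1.960.
Power = Φ(δ − 1.960) + Φ(−δ − 1.960) = Φ(-0.057) + Φ(-3.863) = 0.4771 + 0.0001 = 0.4772.

Power ≈ 0.477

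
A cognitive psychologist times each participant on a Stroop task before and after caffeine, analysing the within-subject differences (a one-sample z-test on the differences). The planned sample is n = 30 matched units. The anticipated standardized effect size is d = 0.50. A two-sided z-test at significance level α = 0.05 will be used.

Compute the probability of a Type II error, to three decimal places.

β ≈ 0.218

Noncentrality parameter: δ = d·√n = 0.50 × √30 = 2.7386
Critical value for a two-sided test at α = 0.05: z_{α/2} = 1.960.
Power = Φ(δ − 1.960) + Φ(−δ − 1.960) = Φ(0.779) + Φ(-4.699) = 0.7819 + 0.0000 = 0.7819.
Type II error: β = 1 − power = 1 − 0.7819 = 0.2181.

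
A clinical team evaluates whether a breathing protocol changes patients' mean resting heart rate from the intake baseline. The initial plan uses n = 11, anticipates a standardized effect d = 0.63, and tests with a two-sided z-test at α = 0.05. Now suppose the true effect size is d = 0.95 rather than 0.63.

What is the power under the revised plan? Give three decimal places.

Power ≈ 0.883

With d = 0.95: δ = d·√n = 0.95 × √11 = 3.1508. Critical value z_{0.025} = 1.960.
Revised power = Φ(δ − 1.960) + Φ(−δ − 1.960) = Φ(1.191) + Φ(-5.111) = 0.8831 + 0.0000 = 0.8831.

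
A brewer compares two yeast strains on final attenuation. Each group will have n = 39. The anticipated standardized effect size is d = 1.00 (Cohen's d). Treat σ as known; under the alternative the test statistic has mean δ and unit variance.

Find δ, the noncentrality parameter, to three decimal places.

δ ≈ 4.416

δ = d·√(n/2) = 1.00 × √(39/2) = 4.4159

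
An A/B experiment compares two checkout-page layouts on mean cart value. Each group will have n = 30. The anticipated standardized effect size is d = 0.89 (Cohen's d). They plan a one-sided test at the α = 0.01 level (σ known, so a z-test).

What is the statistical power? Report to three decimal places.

Noncentrality parameter: δ = d·√(n/2) = 0.89 × √(30/2) = 3.4470
Critical value for a one-sided test at α = 0.01: z_α = 2.326.
Power = Φ(δ − 2.326) = Φ(1.121) = 0.8688.

Power ≈ 0.869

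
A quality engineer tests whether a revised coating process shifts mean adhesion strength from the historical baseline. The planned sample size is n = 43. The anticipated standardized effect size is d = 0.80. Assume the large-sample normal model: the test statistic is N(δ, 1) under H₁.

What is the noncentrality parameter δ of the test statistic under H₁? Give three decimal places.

The noncentrality parameter scales effect size by the design's sample-size factor: δ = d·√n = 0.80 × √43 = 5.2460

δ ≈ 5.246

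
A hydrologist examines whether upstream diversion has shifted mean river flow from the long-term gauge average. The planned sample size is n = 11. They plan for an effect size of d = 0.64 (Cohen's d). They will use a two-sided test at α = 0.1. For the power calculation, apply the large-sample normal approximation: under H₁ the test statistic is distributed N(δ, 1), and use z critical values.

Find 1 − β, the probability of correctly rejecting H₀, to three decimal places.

Noncentrality parameter: δ = d·√n = 0.64 × √11 = 2.1226
Two-sided α = 0.1 → critical value z_{0.05} = 1.645.
Power = Φ(δ − 1.645) + Φ(−δ − 1.645) = Φ(0.478) + Φ(-3.767) = 0.6836 + 0.0001 = 0.6837.

Power ≈ 0.684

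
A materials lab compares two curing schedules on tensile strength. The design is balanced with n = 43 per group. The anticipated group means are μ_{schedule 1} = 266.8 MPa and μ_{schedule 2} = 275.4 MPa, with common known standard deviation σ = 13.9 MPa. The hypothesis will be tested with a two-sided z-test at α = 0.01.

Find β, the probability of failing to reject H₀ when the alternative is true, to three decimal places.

Standardized effect: d = |μ_{schedule 1} − μ_{schedule 2}| / σ = |266.8 − 275.4| / 13.9 = 0.6187
Noncentrality parameter: δ = d·√(n/2) = 0.6187 × √(43/2) = 2.8688
Two-sided α = 0.01 → critical value z_{0.005} = 2.576.
Power = Φ(δ − 2.576) + Φ(−δ − 2.576) = Φ(0.293) + Φ(-5.445) = 0.6152 + 0.0000 = 0.6152.
Type II error: β = 1 − power = 1 − 0.6152 = 0.3848.

β ≈ 0.385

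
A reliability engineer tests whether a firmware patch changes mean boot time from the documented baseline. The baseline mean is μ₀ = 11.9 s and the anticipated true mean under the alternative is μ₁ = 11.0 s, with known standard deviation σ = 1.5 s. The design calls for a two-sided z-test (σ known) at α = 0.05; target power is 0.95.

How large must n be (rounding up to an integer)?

n = 37

Standardized effect: d = |μ₁ − μ₀| / σ = |11.0 − 11.9| / 1.5 = 0.6000
Set Φ(δ − 1.960) = 0.95; then δ − 1.960 = Φ⁻¹(0.95) = 1.645, giving δ = 3.605.
(Ignoring the negligible lower-tail rejection probability gives the usual closed-form inversion.)
δ = d·√n ⇒ n = (δ/d)² = (3.605 / 0.6000)² = 36.10.
Rounding up, n = 37.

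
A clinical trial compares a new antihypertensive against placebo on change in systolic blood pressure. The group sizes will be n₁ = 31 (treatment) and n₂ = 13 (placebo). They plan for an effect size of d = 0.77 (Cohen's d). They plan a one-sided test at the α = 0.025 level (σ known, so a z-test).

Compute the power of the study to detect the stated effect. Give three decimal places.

Noncentrality parameter: δ = d / √(1/n₁ + 1/n₂) = 0.77 / √(1/31 + 1/13) = 2.3303
One-sided α = 0.025 → critical value z_{0.025} = 1.960.
Power = Φ(δ − 1.960) = Φ(0.370) = 0.6444.

Power ≈ 0.644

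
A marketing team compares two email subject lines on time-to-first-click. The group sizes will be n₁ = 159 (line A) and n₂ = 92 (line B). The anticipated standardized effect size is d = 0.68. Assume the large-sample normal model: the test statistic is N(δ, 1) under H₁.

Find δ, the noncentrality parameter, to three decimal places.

δ = d / √(1/n₁ + 1/n₂) = 0.68 / √(1/159 + 1/92) = 5.1912

δ ≈ 5.191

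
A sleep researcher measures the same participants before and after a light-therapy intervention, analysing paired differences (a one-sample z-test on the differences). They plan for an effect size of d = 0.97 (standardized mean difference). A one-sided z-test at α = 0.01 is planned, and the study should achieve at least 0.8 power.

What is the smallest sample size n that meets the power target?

For power 0.8 need Φ(δ − z_{0.01}) = 0.8, so δ = z_{0.01} + z_{0.20} = 2.326 + 0.842 = 3.168.
δ = d·√n ⇒ n = (δ/d)² = (3.168 / 0.97)² = 10.67.
Round up to the next whole unit.

n = 11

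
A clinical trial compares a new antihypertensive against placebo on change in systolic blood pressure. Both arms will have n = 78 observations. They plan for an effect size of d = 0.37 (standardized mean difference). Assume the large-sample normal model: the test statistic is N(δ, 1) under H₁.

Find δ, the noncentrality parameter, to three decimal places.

The noncentrality parameter scales effect size by the design's sample-size factor: δ = d·√(n/2) = 0.37 × √(78/2) = 2.3106

δ ≈ 2.311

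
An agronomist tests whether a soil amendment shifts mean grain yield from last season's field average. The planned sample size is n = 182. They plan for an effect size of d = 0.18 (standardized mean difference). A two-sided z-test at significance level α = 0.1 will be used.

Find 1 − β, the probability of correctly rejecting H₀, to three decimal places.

Power ≈ 0.783

Noncentrality parameter: δ = d·√n = 0.18 × √182 = 2.4283
Two-sided α = 0.1 → critical value z_{0.05} = 1.645.
Power = Φ(δ − 1.645) + Φ(−δ − 1.645) = Φ(0.783) + Φ(-4.073) = 0.7833 + 0.0000 = 0.7834.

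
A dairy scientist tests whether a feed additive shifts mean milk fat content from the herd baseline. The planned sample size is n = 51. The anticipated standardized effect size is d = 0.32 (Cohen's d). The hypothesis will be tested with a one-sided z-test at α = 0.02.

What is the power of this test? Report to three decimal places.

Noncentrality parameter: δ = d·√n = 0.32 × √51 = 2.2853
Critical value for a one-sided test at α = 0.02: z_α = 2.054.
Power = Φ(δ − 2.054) = Φ(0.232) = 0.5915.

Power ≈ 0.592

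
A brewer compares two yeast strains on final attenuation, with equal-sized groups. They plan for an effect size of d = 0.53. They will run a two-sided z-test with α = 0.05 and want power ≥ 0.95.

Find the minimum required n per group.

Set Φ(δ − 1.960) = 0.95; then δ − 1.960 = Φ⁻¹(0.95) = 1.645, giving δ = 3.605.
(The Φ(−δ − z_{α/2}) term is vanishingly small for δ > 0 and is dropped in the standard sample-size formula.)
δ = d·√(n/2) ⇒ n = 2(δ/d)² = 2 × (3.605 / 0.53)² = 92.52.
Round up to the next whole unit.

n = 93 per group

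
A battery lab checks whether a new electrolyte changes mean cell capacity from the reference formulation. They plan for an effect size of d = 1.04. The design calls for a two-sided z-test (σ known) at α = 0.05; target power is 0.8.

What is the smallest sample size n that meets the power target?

Set Φ(δ − 1.960) = 0.8; then δ − 1.960 = Φ⁻¹(0.8) = 0.842, giving δ = 2.802.
(Ignoring the negligible lower-tail rejection probability gives the usual closed-form inversion.)
δ = d·√n ⇒ n = (δ/d)² = (2.802 / 1.04)² = 7.26.
Round up to the next whole unit.

n = 8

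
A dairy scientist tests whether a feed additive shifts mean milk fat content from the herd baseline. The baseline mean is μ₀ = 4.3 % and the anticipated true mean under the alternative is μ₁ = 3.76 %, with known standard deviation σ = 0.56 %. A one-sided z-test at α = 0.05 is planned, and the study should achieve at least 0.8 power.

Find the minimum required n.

Standardized effect: d = |μ₁ − μ₀| / σ = |3.76 − 4.3| / 0.56 = 0.9643
Set Φ(δ − 1.645) = 0.8; then δ − 1.645 = Φ⁻¹(0.8) = 0.842, giving δ = 2.486.
δ = d·√n ⇒ n = (δ/d)² = (2.486 / 0.9643)² = 6.65.
Round up to the next whole unit.

n = 7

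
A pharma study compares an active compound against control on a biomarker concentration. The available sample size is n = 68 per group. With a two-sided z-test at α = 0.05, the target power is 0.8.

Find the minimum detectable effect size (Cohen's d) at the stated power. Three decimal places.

d ≈ 0.480

Need Φ(δ − 1.960) = 0.8, so δ = 1.960 + 0.842 = 2.802.
(The second rejection-region term Φ(−δ − z_{α/2}) is negligible and dropped.)
δ = d·√(n/2) ⇒ d = δ/√(n/2) = 2.802/√(68/2) = 0.4805.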